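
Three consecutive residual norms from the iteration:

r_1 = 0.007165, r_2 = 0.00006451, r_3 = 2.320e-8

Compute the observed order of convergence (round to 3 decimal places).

1.684

p ≈ ln(r_3/r_2) / ln(r_2/r_1)
  = ln(2.320e-8/0.00006451) / ln(0.00006451/0.007165)
  = ln(0.000359634) / ln(0.00900349)
  = -7.930424 / -4.710143 ≈ 1.683691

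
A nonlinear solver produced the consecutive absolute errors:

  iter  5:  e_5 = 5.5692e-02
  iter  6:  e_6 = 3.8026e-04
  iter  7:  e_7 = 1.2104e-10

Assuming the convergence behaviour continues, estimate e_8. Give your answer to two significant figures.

First estimate the order: p ≈ ln(e_7/e_6) / ln(e_6/e_5) = ln(1.2104e-10/3.8026e-04)/ln(3.8026e-04/5.5692e-02) = ln(3.18309e-07)/ln(0.00682791) ≈ 3.0000.
Then e_8 ≈ e_7·(e_7/e_6)^p = 1.2104e-10·(3.18309e-07)^3.0000 = 1.2104e-10·3.22513e-20 ≈ 3.904e-30.

3.9e-30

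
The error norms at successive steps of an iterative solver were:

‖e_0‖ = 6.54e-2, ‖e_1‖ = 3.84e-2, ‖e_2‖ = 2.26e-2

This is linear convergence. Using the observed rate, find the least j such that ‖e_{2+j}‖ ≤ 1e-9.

Rate ρ ≈ ‖e_2‖/‖e_1‖ = 2.26e-2/3.84e-2 = 0.5885.
After j more steps, ‖e_{2+j}‖ ≈ 2.26e-2·ρ^j; need ρ^j ≤ 1e-9/2.26e-2 = 4.42478e-08.
j ≥ ln(4.42478e-08)/ln(0.5885) = -16.9335/-0.53018 = 31.939.
So 32 more iterations are needed.

32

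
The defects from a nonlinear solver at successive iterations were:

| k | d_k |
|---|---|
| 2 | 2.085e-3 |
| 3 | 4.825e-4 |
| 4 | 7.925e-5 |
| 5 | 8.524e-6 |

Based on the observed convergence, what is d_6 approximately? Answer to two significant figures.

5.4e-7

First estimate the order: p ≈ ln(d_5/d_4) / ln(d_4/d_3) = ln(8.524e-6/7.925e-5)/ln(7.925e-5/4.825e-4) = ln(0.107558)/ln(0.164249) ≈ 1.2344.
Then d_6 ≈ d_5·(d_5/d_4)^p = 8.524e-6·(0.107558)^1.2344 = 8.524e-6·0.0637764 ≈ 5.436e-07.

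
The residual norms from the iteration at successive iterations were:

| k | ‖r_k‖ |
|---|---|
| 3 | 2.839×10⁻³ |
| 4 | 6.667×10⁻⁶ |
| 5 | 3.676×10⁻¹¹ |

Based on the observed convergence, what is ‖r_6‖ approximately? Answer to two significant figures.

1.1e-21

First estimate the order: p ≈ ln(‖r_5‖/‖r_4‖) / ln(‖r_4‖/‖r_3‖) = ln(3.676×10⁻¹¹/6.667×10⁻⁶)/ln(6.667×10⁻⁶/2.839×10⁻³) = ln(5.51372e-06)/ln(0.00234836) ≈ 2.0000.
Then ‖r_6‖ ≈ ‖r_5‖·(‖r_5‖/‖r_4‖)^p = 3.676×10⁻¹¹·(5.51372e-06)^2.0000 = 3.676×10⁻¹¹·3.04011e-11 ≈ 1.118e-21.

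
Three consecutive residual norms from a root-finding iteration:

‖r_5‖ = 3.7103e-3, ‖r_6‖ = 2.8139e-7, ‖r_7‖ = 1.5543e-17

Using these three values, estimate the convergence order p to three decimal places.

2.490

p ≈ ln(‖r_7‖/‖r_6‖) / ln(‖r_6‖/‖r_5‖)
  = ln(1.5543e-17/2.8139e-7) / ln(2.8139e-7/3.7103e-3)
  = ln(5.52365e-11) / ln(7.58402e-05)
  = -23.619397 / -9.486882 ≈ 2.489690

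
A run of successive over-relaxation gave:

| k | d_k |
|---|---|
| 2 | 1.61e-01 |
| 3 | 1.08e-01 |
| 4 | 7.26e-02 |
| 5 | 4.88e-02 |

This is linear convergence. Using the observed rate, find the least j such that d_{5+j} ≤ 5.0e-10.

47

Rate ρ ≈ d_5/d_4 = 4.88e-02/7.26e-02 = 0.6722.
After j more steps, d_{5+j} ≈ 4.88e-02·ρ^j; need ρ^j ≤ 5.0e-10/4.88e-02 = 1.02459e-08.
j ≥ ln(1.02459e-08)/ln(0.6722) = -18.3964/-0.39720 = 46.315.
So 47 more iterations are needed.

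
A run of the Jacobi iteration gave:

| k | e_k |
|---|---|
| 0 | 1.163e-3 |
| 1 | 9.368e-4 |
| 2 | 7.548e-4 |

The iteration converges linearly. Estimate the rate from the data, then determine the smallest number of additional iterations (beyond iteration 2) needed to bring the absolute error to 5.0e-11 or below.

Rate ρ ≈ e_2/e_1 = 7.548e-4/9.368e-4 = 0.8057.
After j more steps, e_{2+j} ≈ 7.548e-4·ρ^j; need ρ^j ≤ 5.0e-11/7.548e-4 = 6.62427e-08.
j ≥ ln(6.62427e-08)/ln(0.8057) = -16.5299/-0.21604 = 76.513.
So 77 more iterations are needed.

77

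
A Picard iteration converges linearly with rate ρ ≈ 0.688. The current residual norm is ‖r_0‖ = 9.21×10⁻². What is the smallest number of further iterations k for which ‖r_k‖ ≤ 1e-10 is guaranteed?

After k steps, ‖r_k‖ ≈ 9.21×10⁻²·0.688^k.
Need 0.688^k ≤ 1e-10/9.21×10⁻² = 1.08578e-09.
k ≥ ln(1.08578e-09)/ln(0.688) = -20.6410/-0.37397 = 55.194.
Smallest integer k = 56.

56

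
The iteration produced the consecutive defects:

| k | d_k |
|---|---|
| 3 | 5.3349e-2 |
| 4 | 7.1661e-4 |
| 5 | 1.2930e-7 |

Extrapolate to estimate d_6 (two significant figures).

4.2e-15

First estimate the order: p ≈ ln(d_5/d_4) / ln(d_4/d_3) = ln(1.2930e-7/7.1661e-4)/ln(7.1661e-4/5.3349e-2) = ln(0.000180433)/ln(0.0134325) ≈ 2.0000.
Then d_6 ≈ d_5·(d_5/d_4)^p = 1.2930e-7·(0.000180433)^2.0000 = 1.2930e-7·3.25561e-08 ≈ 4.21e-15.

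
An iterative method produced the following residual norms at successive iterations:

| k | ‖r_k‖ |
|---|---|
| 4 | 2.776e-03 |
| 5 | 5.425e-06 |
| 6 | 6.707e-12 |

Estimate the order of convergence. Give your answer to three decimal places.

p ≈ ln(‖r_6‖/‖r_5‖) / ln(‖r_5‖/‖r_4‖)
  = ln(6.707e-12/5.425e-06) / ln(5.425e-06/2.776e-03)
  = ln(1.23631e-06) / ln(0.00195425)
  = -13.603379 / -6.237749 ≈ 2.180815

2.181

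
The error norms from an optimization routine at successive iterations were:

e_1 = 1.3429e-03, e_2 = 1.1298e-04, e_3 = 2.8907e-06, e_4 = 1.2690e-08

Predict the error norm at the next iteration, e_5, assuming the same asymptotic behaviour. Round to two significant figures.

4.1e-12

First estimate the order: p ≈ ln(e_4/e_3) / ln(e_3/e_2) = ln(1.2690e-08/2.8907e-06)/ln(2.8907e-06/1.1298e-04) = ln(0.00438994)/ln(0.0255859) ≈ 1.4809.
Then e_5 ≈ e_4·(e_4/e_3)^p = 1.2690e-08·(0.00438994)^1.4809 = 1.2690e-08·0.000322639 ≈ 4.094e-12.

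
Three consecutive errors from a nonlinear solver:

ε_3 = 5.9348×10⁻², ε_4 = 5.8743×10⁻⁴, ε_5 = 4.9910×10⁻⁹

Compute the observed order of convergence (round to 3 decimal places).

2.530

p ≈ ln(ε_5/ε_4) / ln(ε_4/ε_3)
  = ln(4.9910×10⁻⁹/5.8743×10⁻⁴) / ln(5.8743×10⁻⁴/5.9348×10⁻²)
  = ln(8.49633e-06) / ln(0.00989806)
  = -11.675876 / -4.615417 ≈ 2.529755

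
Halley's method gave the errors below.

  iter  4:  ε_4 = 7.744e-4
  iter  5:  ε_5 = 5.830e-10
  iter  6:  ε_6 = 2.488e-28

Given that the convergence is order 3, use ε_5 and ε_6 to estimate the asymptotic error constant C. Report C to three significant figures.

1.26

C ≈ ε_6 / ε_5^3
  = 2.488e-28 / (5.830e-10)^3
  = 2.488e-28 / 1.98155e-28 ≈ 1.2556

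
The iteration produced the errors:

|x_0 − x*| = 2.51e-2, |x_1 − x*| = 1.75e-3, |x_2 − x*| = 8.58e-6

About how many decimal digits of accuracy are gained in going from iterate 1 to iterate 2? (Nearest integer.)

Digits gained ≈ log₁₀(|x_1 − x*|/|x_2 − x*|) = log₁₀(1.75e-3/8.58e-6) = log₁₀(203.963) ≈ 2.310.

2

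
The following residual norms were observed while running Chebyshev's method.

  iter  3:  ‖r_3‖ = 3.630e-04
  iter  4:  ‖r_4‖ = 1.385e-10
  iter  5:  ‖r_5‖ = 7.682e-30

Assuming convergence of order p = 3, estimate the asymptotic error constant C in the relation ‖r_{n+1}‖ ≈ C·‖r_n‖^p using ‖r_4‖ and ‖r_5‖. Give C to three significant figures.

C ≈ ‖r_5‖ / ‖r_4‖^3
  = 7.682e-30 / (1.385e-10)^3
  = 7.682e-30 / 2.65674e-30 ≈ 2.8915

2.89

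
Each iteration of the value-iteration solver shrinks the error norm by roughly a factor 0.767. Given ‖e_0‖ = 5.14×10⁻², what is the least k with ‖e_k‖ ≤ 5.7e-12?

After k steps, ‖e_k‖ ≈ 5.14×10⁻²·0.767^k.
Need 0.767^k ≤ 5.7e-12/5.14×10⁻² = 1.10895e-10.
k ≥ ln(1.10895e-10)/ln(0.767) = -22.9224/-0.26527 = 86.412.
Smallest integer k = 87.

87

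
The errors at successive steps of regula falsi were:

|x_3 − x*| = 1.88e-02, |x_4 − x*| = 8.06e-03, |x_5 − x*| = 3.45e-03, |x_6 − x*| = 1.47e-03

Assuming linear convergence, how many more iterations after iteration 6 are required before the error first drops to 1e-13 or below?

28

Rate ρ ≈ |x_6 − x*|/|x_5 − x*| = 1.47e-03/3.45e-03 = 0.4261.
After j more steps, |x_{6+j} − x*| ≈ 1.47e-03·ρ^j; need ρ^j ≤ 1e-13/1.47e-03 = 6.80272e-11.
j ≥ ln(6.80272e-11)/ln(0.4261) = -23.4111/-0.85308 = 27.443.
So 28 more iterations are needed.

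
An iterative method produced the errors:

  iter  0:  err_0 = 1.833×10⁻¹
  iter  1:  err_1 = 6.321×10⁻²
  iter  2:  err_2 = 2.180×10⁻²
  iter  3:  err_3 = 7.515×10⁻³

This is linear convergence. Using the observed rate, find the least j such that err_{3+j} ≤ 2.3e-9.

15

Rate ρ ≈ err_3/err_2 = 7.515×10⁻³/2.180×10⁻² = 0.3447.
After j more steps, err_{3+j} ≈ 7.515×10⁻³·ρ^j; need ρ^j ≤ 2.3e-9/7.515×10⁻³ = 3.06055e-07.
j ≥ ln(3.06055e-07)/ln(0.3447) = -14.9995/-1.06508 = 14.083.
So 15 more iterations are needed.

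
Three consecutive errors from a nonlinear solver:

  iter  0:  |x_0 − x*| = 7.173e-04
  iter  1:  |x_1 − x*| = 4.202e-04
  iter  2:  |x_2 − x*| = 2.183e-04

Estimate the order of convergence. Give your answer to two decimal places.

1.22

p ≈ ln(|x_2 − x*|/|x_1 − x*|) / ln(|x_1 − x*|/|x_0 − x*|)
  = ln(2.183e-04/4.202e-04) / ln(4.202e-04/7.173e-04)
  = ln(0.519515) / ln(0.585808)
  = -0.65486 / -0.53476 ≈ 1.22459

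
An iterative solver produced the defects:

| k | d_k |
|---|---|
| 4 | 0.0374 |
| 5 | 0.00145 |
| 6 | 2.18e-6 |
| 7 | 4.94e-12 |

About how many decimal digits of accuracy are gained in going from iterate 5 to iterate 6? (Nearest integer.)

3

Digits gained ≈ log₁₀(d_5/d_6) = log₁₀(0.00145/2.18e-6) = log₁₀(665.138) ≈ 2.823.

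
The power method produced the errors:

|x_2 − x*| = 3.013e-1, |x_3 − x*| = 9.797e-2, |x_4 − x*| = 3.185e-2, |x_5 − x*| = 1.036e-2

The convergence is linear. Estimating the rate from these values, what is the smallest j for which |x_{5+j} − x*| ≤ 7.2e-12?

Rate ρ ≈ |x_5 − x*|/|x_4 − x*| = 1.036e-2/3.185e-2 = 0.3253.
After j more steps, |x_{5+j} − x*| ≈ 1.036e-2·ρ^j; need ρ^j ≤ 7.2e-12/1.036e-2 = 6.94981e-10.
j ≥ ln(6.94981e-10)/ln(0.3253) = -21.0871/-1.12301 = 18.777.
So 19 more iterations are needed.

19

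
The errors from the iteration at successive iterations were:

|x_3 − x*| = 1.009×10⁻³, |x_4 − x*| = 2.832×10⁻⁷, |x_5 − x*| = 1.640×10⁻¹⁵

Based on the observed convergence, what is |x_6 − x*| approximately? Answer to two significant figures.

1.3e-34

First estimate the order: p ≈ ln(|x_5 − x*|/|x_4 − x*|) / ln(|x_4 − x*|/|x_3 − x*|) = ln(1.640×10⁻¹⁵/2.832×10⁻⁷)/ln(2.832×10⁻⁷/1.009×10⁻³) = ln(5.79096e-09)/ln(0.000280674) ≈ 2.3192.
Then |x_6 − x*| ≈ |x_5 − x*|·(|x_5 − x*|/|x_4 − x*|)^p = 1.640×10⁻¹⁵·(5.79096e-09)^2.3192 = 1.640×10⁻¹⁵·7.87356e-20 ≈ 1.291e-34.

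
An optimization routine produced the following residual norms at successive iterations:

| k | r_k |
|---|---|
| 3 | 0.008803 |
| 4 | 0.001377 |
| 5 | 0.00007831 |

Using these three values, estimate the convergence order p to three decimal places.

p ≈ ln(r_5/r_4) / ln(r_4/r_3)
  = ln(0.00007831/0.001377) / ln(0.001377/0.008803)
  = ln(0.05687) / ln(0.156424)
  = -2.866987 / -1.855185 ≈ 1.545391

1.545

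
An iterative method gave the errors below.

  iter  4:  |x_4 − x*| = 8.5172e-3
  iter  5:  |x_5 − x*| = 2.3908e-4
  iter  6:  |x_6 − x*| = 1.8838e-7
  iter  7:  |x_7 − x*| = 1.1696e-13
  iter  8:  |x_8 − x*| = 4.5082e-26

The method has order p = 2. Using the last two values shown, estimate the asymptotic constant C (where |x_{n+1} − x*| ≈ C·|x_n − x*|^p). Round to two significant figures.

3.3

C ≈ |x_8 − x*| / |x_7 − x*|^2
  = 4.5082e-26 / (1.1696e-13)^2
  = 4.5082e-26 / 1.36796e-26 ≈ 3.2956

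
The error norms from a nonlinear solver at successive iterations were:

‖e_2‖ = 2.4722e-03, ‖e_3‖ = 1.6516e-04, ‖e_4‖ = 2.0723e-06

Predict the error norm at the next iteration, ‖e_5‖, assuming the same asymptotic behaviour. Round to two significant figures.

First estimate the order: p ≈ ln(‖e_4‖/‖e_3‖) / ln(‖e_3‖/‖e_2‖) = ln(2.0723e-06/1.6516e-04)/ln(1.6516e-04/2.4722e-03) = ln(0.0125472)/ln(0.0668069) ≈ 1.6180.
Then ‖e_5‖ ≈ ‖e_4‖·(‖e_4‖/‖e_3‖)^p = 2.0723e-06·(0.0125472)^1.6180 = 2.0723e-06·0.000838395 ≈ 1.737e-09.

1.7e-9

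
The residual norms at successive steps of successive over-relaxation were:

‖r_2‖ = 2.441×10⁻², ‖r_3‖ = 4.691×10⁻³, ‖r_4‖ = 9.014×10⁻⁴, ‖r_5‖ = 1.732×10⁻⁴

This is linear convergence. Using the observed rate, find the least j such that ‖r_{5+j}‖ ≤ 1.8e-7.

Rate ρ ≈ ‖r_5‖/‖r_4‖ = 1.732×10⁻⁴/9.014×10⁻⁴ = 0.1921.
After j more steps, ‖r_{5+j}‖ ≈ 1.732×10⁻⁴·ρ^j; need ρ^j ≤ 1.8e-7/1.732×10⁻⁴ = 0.00103926.
j ≥ ln(0.00103926)/ln(0.1921) = -6.8692/-1.64974 = 4.164.
So 5 more iterations are needed.

5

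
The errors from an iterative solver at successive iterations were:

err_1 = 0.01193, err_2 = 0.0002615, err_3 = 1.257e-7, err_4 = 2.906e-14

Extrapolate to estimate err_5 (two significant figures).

1.6e-27

First estimate the order: p ≈ ln(err_4/err_3) / ln(err_3/err_2) = ln(2.906e-14/1.257e-7)/ln(1.257e-7/0.0002615) = ln(2.31185e-07)/ln(0.000480688) ≈ 1.9999.
Then err_5 ≈ err_4·(err_4/err_3)^p = 2.906e-14·(2.31185e-07)^1.9999 = 2.906e-14·5.35282e-14 ≈ 1.556e-27.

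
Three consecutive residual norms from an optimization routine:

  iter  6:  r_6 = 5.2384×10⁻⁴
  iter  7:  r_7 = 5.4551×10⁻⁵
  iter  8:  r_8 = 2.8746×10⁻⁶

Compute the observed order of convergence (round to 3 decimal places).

p ≈ ln(r_8/r_7) / ln(r_7/r_6)
  = ln(2.8746×10⁻⁶/5.4551×10⁻⁵) / ln(5.4551×10⁻⁵/5.2384×10⁻⁴)
  = ln(0.0526956) / ln(0.104137)
  = -2.943223 / -2.262048 ≈ 1.301132

1.301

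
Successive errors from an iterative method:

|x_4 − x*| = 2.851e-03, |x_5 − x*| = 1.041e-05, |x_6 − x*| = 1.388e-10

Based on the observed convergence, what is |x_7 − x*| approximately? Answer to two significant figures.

2.5e-20

First estimate the order: p ≈ ln(|x_6 − x*|/|x_5 − x*|) / ln(|x_5 − x*|/|x_4 − x*|) = ln(1.388e-10/1.041e-05)/ln(1.041e-05/2.851e-03) = ln(1.33333e-05)/ln(0.00365135) ≈ 2.0000.
Then |x_7 − x*| ≈ |x_6 − x*|·(|x_6 − x*|/|x_5 − x*|)^p = 1.388e-10·(1.33333e-05)^2.0000 = 1.388e-10·1.77777e-10 ≈ 2.468e-20.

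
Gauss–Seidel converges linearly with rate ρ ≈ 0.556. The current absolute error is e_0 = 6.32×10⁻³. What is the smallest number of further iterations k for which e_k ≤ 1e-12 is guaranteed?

After k steps, e_k ≈ 6.32×10⁻³·0.556^k.
Need 0.556^k ≤ 1e-12/6.32×10⁻³ = 1.58228e-10.
k ≥ ln(1.58228e-10)/ln(0.556) = -22.5670/-0.58699 = 38.445.
Smallest integer k = 39.

39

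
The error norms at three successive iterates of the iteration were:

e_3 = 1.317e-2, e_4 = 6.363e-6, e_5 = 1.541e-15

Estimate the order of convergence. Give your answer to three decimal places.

p ≈ ln(e_5/e_4) / ln(e_4/e_3)
  = ln(1.541e-15/6.363e-6) / ln(6.363e-6/1.317e-2)
  = ln(2.42181e-10) / ln(0.000483144)
  = -22.141336 / -7.635196 ≈ 2.899904

2.900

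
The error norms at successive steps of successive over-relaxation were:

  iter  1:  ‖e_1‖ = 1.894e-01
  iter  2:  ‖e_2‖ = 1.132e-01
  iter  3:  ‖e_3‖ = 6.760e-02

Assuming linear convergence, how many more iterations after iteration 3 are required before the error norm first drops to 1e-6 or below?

Rate ρ ≈ ‖e_3‖/‖e_2‖ = 6.760e-02/1.132e-01 = 0.5972.
After j more steps, ‖e_{3+j}‖ ≈ 6.760e-02·ρ^j; need ρ^j ≤ 1e-6/6.760e-02 = 1.47929e-05.
j ≥ ln(1.47929e-05)/ln(0.5972) = -11.1214/-0.51550 = 21.574.
So 22 more iterations are needed.

22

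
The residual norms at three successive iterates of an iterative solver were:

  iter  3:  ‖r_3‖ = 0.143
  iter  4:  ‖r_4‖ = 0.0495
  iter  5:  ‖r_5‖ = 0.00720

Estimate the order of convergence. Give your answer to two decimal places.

1.82

p ≈ ln(‖r_5‖/‖r_4‖) / ln(‖r_4‖/‖r_3‖)
  = ln(0.00720/0.0495) / ln(0.0495/0.143)
  = ln(0.145455) / ln(0.346154)
  = -1.92789 / -1.06087 ≈ 1.81727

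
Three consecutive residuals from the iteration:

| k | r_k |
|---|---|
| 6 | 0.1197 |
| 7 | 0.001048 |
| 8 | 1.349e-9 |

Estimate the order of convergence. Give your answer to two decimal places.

p ≈ ln(r_8/r_7) / ln(r_7/r_6)
  = ln(1.349e-9/0.001048) / ln(0.001048/0.1197)
  = ln(1.28721e-06) / ln(0.00875522)
  = -13.56303 / -4.73811 ≈ 2.86254

2.86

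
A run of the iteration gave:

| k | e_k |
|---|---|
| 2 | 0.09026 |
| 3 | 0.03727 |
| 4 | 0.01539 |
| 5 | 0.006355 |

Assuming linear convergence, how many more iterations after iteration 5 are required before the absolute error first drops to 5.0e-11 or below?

Rate ρ ≈ e_5/e_4 = 0.006355/0.01539 = 0.4129.
After j more steps, e_{5+j} ≈ 0.006355·ρ^j; need ρ^j ≤ 5.0e-11/0.006355 = 7.86782e-09.
j ≥ ln(7.86782e-09)/ln(0.4129) = -18.6605/-0.88455 = 21.096.
So 22 more iterations are needed.

22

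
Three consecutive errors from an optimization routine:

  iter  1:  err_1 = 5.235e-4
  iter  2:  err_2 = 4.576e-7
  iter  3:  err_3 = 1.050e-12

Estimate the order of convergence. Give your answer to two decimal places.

p ≈ ln(err_3/err_2) / ln(err_2/err_1)
  = ln(1.050e-12/4.576e-7) / ln(4.576e-7/5.235e-4)
  = ln(2.29458e-06) / ln(0.000874117)
  = -12.98496 / -7.04230 ≈ 1.84385

1.84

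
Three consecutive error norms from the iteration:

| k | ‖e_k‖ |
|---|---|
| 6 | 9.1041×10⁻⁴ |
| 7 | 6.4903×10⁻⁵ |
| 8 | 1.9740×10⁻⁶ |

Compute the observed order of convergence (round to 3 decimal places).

p ≈ ln(‖e_8‖/‖e_7‖) / ln(‖e_7‖/‖e_6‖)
  = ln(1.9740×10⁻⁶/6.4903×10⁻⁵) / ln(6.4903×10⁻⁵/9.1041×10⁻⁴)
  = ln(0.0304146) / ln(0.0712899)
  = -3.492833 / -2.641001 ≈ 1.322541

1.323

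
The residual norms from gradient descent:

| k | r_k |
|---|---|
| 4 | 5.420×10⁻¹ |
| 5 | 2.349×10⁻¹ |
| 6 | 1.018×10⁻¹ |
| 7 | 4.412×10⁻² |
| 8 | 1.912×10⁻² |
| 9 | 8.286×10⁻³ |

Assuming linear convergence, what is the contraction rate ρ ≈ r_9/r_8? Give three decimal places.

0.433

ρ ≈ r_9/r_8 = 8.286×10⁻³/1.912×10⁻² = 0.43337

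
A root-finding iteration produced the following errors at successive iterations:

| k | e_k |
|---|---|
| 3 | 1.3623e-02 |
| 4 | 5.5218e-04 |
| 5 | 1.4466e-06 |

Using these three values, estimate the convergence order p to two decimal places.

1.85

p ≈ ln(e_5/e_4) / ln(e_4/e_3)
  = ln(1.4466e-06/5.5218e-04) / ln(5.5218e-04/1.3623e-02)
  = ln(0.0026198) / ln(0.0405329)
  = -5.94466 / -3.20564 ≈ 1.85444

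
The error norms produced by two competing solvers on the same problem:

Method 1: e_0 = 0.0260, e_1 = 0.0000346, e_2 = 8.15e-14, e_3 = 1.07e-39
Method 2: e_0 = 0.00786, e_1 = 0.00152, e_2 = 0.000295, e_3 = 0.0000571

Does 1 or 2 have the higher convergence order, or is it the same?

Method 1: p ≈ ln(1.07e-39/8.15e-14)/ln(8.15e-14/0.0000346) ≈ 3.00.
Method 2: p ≈ ln(0.0000571/0.000295)/ln(0.000295/0.00152) ≈ 1.00.
Method 1 has the higher order (≈3.0 vs ≈1.0).

1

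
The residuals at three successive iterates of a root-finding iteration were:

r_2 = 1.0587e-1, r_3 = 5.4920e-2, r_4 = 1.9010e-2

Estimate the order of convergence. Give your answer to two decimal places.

1.62

p ≈ ln(r_4/r_3) / ln(r_3/r_2)
  = ln(1.9010e-2/5.4920e-2) / ln(5.4920e-2/1.0587e-1)
  = ln(0.34614) / ln(0.518749)
  = -1.06091 / -0.65634 ≈ 1.61640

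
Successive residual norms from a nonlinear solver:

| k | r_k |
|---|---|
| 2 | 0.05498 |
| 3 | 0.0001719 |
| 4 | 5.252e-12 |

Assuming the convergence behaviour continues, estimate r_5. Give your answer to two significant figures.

1.5e-34

First estimate the order: p ≈ ln(r_4/r_3) / ln(r_3/r_2) = ln(5.252e-12/0.0001719)/ln(0.0001719/0.05498) = ln(3.05526e-08)/ln(0.00312659) ≈ 3.0001.
Then r_5 ≈ r_4·(r_4/r_3)^p = 5.252e-12·(3.05526e-08)^3.0001 = 5.252e-12·2.84704e-23 ≈ 1.495e-34.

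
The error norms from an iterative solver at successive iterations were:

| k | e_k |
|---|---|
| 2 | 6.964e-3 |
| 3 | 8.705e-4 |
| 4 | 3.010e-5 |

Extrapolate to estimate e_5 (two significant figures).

1.3e-7

First estimate the order: p ≈ ln(e_4/e_3) / ln(e_3/e_2) = ln(3.010e-5/8.705e-4)/ln(8.705e-4/6.964e-3) = ln(0.0345778)/ln(0.125) ≈ 1.6180.
Then e_5 ≈ e_4·(e_4/e_3)^p = 3.010e-5·(0.0345778)^1.6180 = 3.010e-5·0.00432289 ≈ 1.301e-07.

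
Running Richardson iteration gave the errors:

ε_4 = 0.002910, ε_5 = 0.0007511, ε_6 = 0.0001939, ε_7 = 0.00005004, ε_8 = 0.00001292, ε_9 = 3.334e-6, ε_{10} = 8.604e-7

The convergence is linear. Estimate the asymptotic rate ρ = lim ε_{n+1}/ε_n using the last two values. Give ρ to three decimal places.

0.258

ρ ≈ ε_{10}/ε_9 = 8.604e-7/3.334e-6 = 0.25807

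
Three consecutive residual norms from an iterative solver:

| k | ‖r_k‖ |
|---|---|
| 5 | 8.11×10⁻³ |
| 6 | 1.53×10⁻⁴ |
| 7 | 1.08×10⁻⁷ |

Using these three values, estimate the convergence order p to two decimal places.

1.83

p ≈ ln(‖r_7‖/‖r_6‖) / ln(‖r_6‖/‖r_5‖)
  = ln(1.08×10⁻⁷/1.53×10⁻⁴) / ln(1.53×10⁻⁴/8.11×10⁻³)
  = ln(0.000705882) / ln(0.0188656)
  = -7.25606 / -3.97042 ≈ 1.82753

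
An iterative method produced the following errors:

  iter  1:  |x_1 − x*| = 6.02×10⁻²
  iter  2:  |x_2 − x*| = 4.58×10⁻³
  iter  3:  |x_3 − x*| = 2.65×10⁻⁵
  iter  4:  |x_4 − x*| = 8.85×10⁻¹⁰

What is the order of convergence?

2

Consecutive ratios: |x_4 − x*|/|x_3 − x*| = 8.85×10⁻¹⁰/2.65×10⁻⁵ = 3.33962e-05, |x_3 − x*|/|x_2 − x*| = 2.65×10⁻⁵/4.58×10⁻³ = 0.00578603.
p ≈ ln(3.33962e-05)/ln(0.00578603) = -10.3071/-5.1523 ≈ 2.00.
So the convergence is quadratic (order 2).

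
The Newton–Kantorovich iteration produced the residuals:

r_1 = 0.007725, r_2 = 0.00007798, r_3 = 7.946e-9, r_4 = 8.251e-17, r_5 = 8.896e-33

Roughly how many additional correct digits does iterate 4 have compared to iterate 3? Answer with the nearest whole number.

Digits gained ≈ log₁₀(r_3/r_4) = log₁₀(7.946e-9/8.251e-17) = log₁₀(9.63035e+07) ≈ 7.984.

8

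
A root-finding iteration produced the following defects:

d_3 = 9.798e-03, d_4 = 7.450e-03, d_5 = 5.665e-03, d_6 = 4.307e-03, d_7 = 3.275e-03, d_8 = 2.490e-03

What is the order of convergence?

1

Consecutive ratios: d_8/d_7 = 2.490e-03/3.275e-03 = 0.760305, d_7/d_6 = 3.275e-03/4.307e-03 = 0.76039.
p ≈ ln(0.760305)/ln(0.76039) = -0.2740/-0.2739 ≈ 1.00.
So the convergence is linear (order 1).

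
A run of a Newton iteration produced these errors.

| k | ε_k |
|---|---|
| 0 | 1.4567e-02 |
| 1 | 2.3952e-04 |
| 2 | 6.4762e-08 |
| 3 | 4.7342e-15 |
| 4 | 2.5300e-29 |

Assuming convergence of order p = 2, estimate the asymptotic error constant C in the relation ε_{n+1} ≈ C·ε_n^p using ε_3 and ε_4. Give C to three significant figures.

C ≈ ε_4 / ε_3^2
  = 2.5300e-29 / (4.7342e-15)^2
  = 2.5300e-29 / 2.24126e-29 ≈ 1.1288

1.13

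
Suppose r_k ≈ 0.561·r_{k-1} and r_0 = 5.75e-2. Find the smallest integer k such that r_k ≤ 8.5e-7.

After k steps, r_k ≈ 5.75e-2·0.561^k.
Need 0.561^k ≤ 8.5e-7/5.75e-2 = 1.47826e-05.
k ≥ ln(1.47826e-05)/ln(0.561) = -11.1221/-0.57803 = 19.241.
Smallest integer k = 20.

20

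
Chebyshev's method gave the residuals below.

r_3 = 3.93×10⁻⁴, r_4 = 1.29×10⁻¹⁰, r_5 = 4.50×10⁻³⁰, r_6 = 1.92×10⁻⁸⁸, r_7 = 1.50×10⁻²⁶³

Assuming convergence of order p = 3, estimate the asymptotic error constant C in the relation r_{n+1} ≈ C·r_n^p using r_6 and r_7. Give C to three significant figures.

2.12

C ≈ r_7 / r_6^3
  = 1.50×10⁻²⁶³ / (1.92×10⁻⁸⁸)^3
  = 1.50×10⁻²⁶³ / 7.07789e-264 ≈ 2.1193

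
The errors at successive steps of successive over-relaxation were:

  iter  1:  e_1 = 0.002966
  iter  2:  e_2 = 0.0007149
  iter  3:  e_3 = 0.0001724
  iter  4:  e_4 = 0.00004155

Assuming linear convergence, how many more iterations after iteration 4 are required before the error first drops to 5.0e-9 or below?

Rate ρ ≈ e_4/e_3 = 0.00004155/0.0001724 = 0.2410.
After j more steps, e_{4+j} ≈ 0.00004155·ρ^j; need ρ^j ≤ 5.0e-9/0.00004155 = 0.000120337.
j ≥ ln(0.000120337)/ln(0.2410) = -9.0252/-1.42296 = 6.343.
So 7 more iterations are needed.

7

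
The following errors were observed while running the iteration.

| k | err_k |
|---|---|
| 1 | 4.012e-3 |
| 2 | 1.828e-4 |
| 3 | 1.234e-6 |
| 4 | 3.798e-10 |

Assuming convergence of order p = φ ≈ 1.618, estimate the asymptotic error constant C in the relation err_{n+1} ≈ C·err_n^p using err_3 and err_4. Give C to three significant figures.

C ≈ err_4 / err_3^1.618
  = 3.798e-10 / (1.234e-6)^1.618
  = 3.798e-10 / 2.75263e-10 ≈ 1.3798

1.38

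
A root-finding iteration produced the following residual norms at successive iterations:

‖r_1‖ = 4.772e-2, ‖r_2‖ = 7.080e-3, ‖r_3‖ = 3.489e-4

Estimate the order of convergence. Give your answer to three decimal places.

1.578

p ≈ ln(‖r_3‖/‖r_2‖) / ln(‖r_2‖/‖r_1‖)
  = ln(3.489e-4/7.080e-3) / ln(7.080e-3/4.772e-2)
  = ln(0.0492797) / ln(0.148365)
  = -3.010243 / -1.908080 ≈ 1.577629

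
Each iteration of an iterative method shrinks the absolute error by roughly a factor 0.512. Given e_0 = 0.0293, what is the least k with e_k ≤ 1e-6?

After k steps, e_k ≈ 0.0293·0.512^k.
Need 0.512^k ≤ 1e-6/0.0293 = 3.41297e-05.
k ≥ ln(3.41297e-05)/ln(0.512) = -10.2853/-0.66943 = 15.364.
Smallest integer k = 16.

16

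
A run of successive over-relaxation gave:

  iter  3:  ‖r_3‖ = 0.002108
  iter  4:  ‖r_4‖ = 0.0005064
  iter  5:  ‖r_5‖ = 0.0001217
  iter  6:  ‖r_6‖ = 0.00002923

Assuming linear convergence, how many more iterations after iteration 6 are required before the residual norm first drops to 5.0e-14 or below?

Rate ρ ≈ ‖r_6‖/‖r_5‖ = 0.00002923/0.0001217 = 0.2402.
After j more steps, ‖r_{6+j}‖ ≈ 0.00002923·ρ^j; need ρ^j ≤ 5.0e-14/0.00002923 = 1.71057e-09.
j ≥ ln(1.71057e-09)/ln(0.2402) = -20.1864/-1.42628 = 14.153.
So 15 more iterations are needed.

15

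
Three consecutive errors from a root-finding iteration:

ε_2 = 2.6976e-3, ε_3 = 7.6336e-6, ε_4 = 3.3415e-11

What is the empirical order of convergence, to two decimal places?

p ≈ ln(ε_4/ε_3) / ln(ε_3/ε_2)
  = ln(3.3415e-11/7.6336e-6) / ln(7.6336e-6/2.6976e-3)
  = ln(4.37736e-06) / ln(0.00282977)
  = -12.33906 / -5.86756 ≈ 2.10293

2.10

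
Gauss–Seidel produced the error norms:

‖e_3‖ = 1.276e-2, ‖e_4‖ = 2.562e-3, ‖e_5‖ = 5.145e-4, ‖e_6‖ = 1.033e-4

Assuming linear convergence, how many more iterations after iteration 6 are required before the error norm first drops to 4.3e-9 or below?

7

Rate ρ ≈ ‖e_6‖/‖e_5‖ = 1.033e-4/5.145e-4 = 0.2008.
After j more steps, ‖e_{6+j}‖ ≈ 1.033e-4·ρ^j; need ρ^j ≤ 4.3e-9/1.033e-4 = 4.16263e-05.
j ≥ ln(4.16263e-05)/ln(0.2008) = -10.0868/-1.60545 = 6.283.
So 7 more iterations are needed.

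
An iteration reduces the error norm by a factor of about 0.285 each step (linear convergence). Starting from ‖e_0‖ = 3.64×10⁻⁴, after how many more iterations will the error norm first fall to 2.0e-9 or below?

10

After k steps, ‖e_k‖ ≈ 3.64×10⁻⁴·0.285^k.
Need 0.285^k ≤ 2.0e-9/3.64×10⁻⁴ = 5.49451e-06.
k ≥ ln(5.49451e-06)/ln(0.285) = -12.1118/-1.25527 = 9.649.
Smallest integer k = 10.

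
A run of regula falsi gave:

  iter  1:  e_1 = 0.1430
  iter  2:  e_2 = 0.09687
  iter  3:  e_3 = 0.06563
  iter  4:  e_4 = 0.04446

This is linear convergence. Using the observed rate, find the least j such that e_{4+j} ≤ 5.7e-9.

41

Rate ρ ≈ e_4/e_3 = 0.04446/0.06563 = 0.6774.
After j more steps, e_{4+j} ≈ 0.04446·ρ^j; need ρ^j ≤ 5.7e-9/0.04446 = 1.28205e-07.
j ≥ ln(1.28205e-07)/ln(0.6774) = -15.8696/-0.38949 = 40.745.
So 41 more iterations are needed.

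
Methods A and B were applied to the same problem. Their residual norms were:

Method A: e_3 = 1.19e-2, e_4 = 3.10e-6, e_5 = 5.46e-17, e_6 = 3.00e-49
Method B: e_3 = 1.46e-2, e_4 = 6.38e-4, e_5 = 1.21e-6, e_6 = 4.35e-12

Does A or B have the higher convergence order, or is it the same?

Method A: p ≈ ln(3.00e-49/5.46e-17)/ln(5.46e-17/3.10e-6) ≈ 3.00.
Method B: p ≈ ln(4.35e-12/1.21e-6)/ln(1.21e-6/6.38e-4) ≈ 2.00.
Method A has the higher order (≈3.0 vs ≈2.0).

A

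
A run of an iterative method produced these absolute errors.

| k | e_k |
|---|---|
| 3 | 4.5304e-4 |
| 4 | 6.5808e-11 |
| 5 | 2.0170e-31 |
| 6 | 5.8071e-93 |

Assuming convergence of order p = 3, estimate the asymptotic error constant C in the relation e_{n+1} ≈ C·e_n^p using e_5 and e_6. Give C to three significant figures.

C ≈ e_6 / e_5^3
  = 5.8071e-93 / (2.0170e-31)^3
  = 5.8071e-93 / 8.20574e-93 ≈ 0.70769

0.708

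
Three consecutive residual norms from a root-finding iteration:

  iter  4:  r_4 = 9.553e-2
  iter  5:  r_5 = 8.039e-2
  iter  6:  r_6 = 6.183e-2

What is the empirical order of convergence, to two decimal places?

p ≈ ln(r_6/r_5) / ln(r_5/r_4)
  = ln(6.183e-2/8.039e-2) / ln(8.039e-2/9.553e-2)
  = ln(0.769126) / ln(0.841516)
  = -0.26250 / -0.17255 ≈ 1.52130

1.52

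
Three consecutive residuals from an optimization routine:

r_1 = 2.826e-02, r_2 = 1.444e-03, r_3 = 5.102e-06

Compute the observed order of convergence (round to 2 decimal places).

p ≈ ln(r_3/r_2) / ln(r_2/r_1)
  = ln(5.102e-06/1.444e-03) / ln(1.444e-03/2.826e-02)
  = ln(0.00353324) / ln(0.051097)
  = -5.64554 / -2.97403 ≈ 1.89828

1.90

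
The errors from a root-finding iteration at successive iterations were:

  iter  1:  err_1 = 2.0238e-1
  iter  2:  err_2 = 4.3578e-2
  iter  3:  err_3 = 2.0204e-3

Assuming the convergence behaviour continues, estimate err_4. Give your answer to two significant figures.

4.3e-6

First estimate the order: p ≈ ln(err_3/err_2) / ln(err_2/err_1) = ln(2.0204e-3/4.3578e-2)/ln(4.3578e-2/2.0238e-1) = ln(0.0463628)/ln(0.215328) ≈ 2.0000.
Then err_4 ≈ err_3·(err_3/err_2)^p = 2.0204e-3·(0.0463628)^2.0000 = 2.0204e-3·0.00214951 ≈ 4.343e-06.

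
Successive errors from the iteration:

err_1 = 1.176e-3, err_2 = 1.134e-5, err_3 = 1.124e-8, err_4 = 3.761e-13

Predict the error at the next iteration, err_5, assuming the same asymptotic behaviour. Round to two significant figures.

First estimate the order: p ≈ ln(err_4/err_3) / ln(err_3/err_2) = ln(3.761e-13/1.124e-8)/ln(1.124e-8/1.134e-5) = ln(3.34609e-05)/ln(0.000991182) ≈ 1.4899.
Then err_5 ≈ err_4·(err_4/err_3)^p = 3.761e-13·(3.34609e-05)^1.4899 = 3.761e-13·2.14787e-07 ≈ 8.078e-20.

8.1e-20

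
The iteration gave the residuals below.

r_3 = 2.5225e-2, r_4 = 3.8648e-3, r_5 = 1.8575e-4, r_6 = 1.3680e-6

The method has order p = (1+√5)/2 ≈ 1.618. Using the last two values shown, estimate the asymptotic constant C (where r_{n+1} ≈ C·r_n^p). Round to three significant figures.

1.49

C ≈ r_6 / r_5^1.618
  = 1.3680e-6 / (1.8575e-4)^1.618
  = 1.3680e-6 / 9.18601e-07 ≈ 1.4892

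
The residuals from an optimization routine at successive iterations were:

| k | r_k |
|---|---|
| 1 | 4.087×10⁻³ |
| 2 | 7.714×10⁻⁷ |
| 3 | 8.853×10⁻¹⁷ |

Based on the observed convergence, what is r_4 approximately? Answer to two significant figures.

2.6e-43

First estimate the order: p ≈ ln(r_3/r_2) / ln(r_2/r_1) = ln(8.853×10⁻¹⁷/7.714×10⁻⁷)/ln(7.714×10⁻⁷/4.087×10⁻³) = ln(1.14765e-10)/ln(0.000188745) ≈ 2.6691.
Then r_4 ≈ r_3·(r_3/r_2)^p = 8.853×10⁻¹⁷·(1.14765e-10)^2.6691 = 8.853×10⁻¹⁷·2.94196e-27 ≈ 2.605e-43.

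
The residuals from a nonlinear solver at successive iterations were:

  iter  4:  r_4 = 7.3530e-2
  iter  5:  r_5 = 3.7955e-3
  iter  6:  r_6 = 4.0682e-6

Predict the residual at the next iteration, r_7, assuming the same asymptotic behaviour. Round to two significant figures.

First estimate the order: p ≈ ln(r_6/r_5) / ln(r_5/r_4) = ln(4.0682e-6/3.7955e-3)/ln(3.7955e-3/7.3530e-2) = ln(0.00107185)/ln(0.0516184) ≈ 2.3072.
Then r_7 ≈ r_6·(r_6/r_5)^p = 4.0682e-6·(0.00107185)^2.3072 = 4.0682e-6·1.40581e-07 ≈ 5.719e-13.

5.7e-13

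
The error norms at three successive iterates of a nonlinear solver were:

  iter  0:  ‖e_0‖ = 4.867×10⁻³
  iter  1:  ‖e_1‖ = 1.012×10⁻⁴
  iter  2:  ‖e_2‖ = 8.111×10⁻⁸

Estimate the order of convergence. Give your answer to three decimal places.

p ≈ ln(‖e_2‖/‖e_1‖) / ln(‖e_1‖/‖e_0‖)
  = ln(8.111×10⁻⁸/1.012×10⁻⁴) / ln(1.012×10⁻⁴/4.867×10⁻³)
  = ln(0.000801482) / ln(0.0207931)
  = -7.129048 / -3.873134 ≈ 1.840641

1.841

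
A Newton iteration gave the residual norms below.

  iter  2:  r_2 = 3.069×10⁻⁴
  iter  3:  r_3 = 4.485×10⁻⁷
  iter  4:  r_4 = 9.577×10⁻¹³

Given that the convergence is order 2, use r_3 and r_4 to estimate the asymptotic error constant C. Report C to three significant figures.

C ≈ r_4 / r_3^2
  = 9.577×10⁻¹³ / (4.485×10⁻⁷)^2
  = 9.577×10⁻¹³ / 2.01152e-13 ≈ 4.7611

4.76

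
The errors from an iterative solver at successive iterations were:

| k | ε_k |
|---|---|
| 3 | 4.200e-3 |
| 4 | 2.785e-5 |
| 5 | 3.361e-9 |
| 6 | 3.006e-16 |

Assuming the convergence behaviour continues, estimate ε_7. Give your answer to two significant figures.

6.3e-29

First estimate the order: p ≈ ln(ε_6/ε_5) / ln(ε_5/ε_4) = ln(3.006e-16/3.361e-9)/ln(3.361e-9/2.785e-5) = ln(8.94377e-08)/ln(0.000120682) ≈ 1.7988.
Then ε_7 ≈ ε_6·(ε_6/ε_5)^p = 3.006e-16·(8.94377e-08)^1.7988 = 3.006e-16·2.09505e-13 ≈ 6.298e-29.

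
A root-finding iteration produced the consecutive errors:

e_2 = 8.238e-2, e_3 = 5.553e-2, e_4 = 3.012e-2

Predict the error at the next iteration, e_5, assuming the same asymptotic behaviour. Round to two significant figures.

1.2e-2

First estimate the order: p ≈ ln(e_4/e_3) / ln(e_3/e_2) = ln(3.012e-2/5.553e-2)/ln(5.553e-2/8.238e-2) = ln(0.54241)/ln(0.674071) ≈ 1.5510.
Then e_5 ≈ e_4·(e_4/e_3)^p = 3.012e-2·(0.54241)^1.5510 = 3.012e-2·0.387206 ≈ 0.01166.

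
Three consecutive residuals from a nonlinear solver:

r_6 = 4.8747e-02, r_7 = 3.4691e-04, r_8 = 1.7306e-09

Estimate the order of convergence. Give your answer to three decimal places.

p ≈ ln(r_8/r_7) / ln(r_7/r_6)
  = ln(1.7306e-09/3.4691e-04) / ln(3.4691e-04/4.8747e-02)
  = ln(4.98861e-06) / ln(0.00711654)
  = -12.208353 / -4.945334 ≈ 2.468661

2.469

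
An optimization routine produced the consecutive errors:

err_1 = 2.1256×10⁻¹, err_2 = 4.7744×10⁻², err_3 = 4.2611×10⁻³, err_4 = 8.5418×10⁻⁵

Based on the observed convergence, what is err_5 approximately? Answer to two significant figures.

First estimate the order: p ≈ ln(err_4/err_3) / ln(err_3/err_2) = ln(8.5418×10⁻⁵/4.2611×10⁻³)/ln(4.2611×10⁻³/4.7744×10⁻²) = ln(0.020046)/ln(0.0892489) ≈ 1.6180.
Then err_5 ≈ err_4·(err_4/err_3)^p = 8.5418×10⁻⁵·(0.020046)^1.6180 = 8.5418×10⁻⁵·0.00178929 ≈ 1.528e-07.

1.5e-7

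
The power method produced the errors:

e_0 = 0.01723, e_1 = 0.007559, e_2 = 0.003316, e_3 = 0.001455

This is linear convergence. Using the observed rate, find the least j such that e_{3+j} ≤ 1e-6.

9

Rate ρ ≈ e_3/e_2 = 0.001455/0.003316 = 0.4388.
After j more steps, e_{3+j} ≈ 0.001455·ρ^j; need ρ^j ≤ 1e-6/0.001455 = 0.000687285.
j ≥ ln(0.000687285)/ln(0.4388) = -7.2828/-0.82371 = 8.841.
So 9 more iterations are needed.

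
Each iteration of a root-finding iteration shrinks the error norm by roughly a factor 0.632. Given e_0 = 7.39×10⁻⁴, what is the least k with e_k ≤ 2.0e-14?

54

After k steps, e_k ≈ 7.39×10⁻⁴·0.632^k.
Need 0.632^k ≤ 2.0e-14/7.39×10⁻⁴ = 2.70636e-11.
k ≥ ln(2.70636e-11)/ln(0.632) = -24.3328/-0.45887 = 53.028.
Smallest integer k = 54.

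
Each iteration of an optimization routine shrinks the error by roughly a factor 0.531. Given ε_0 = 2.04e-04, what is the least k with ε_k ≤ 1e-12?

After k steps, ε_k ≈ 2.04e-04·0.531^k.
Need 0.531^k ≤ 1e-12/2.04e-04 = 4.90196e-09.
k ≥ ln(4.90196e-09)/ln(0.531) = -19.1336/-0.63299 = 30.227.
Smallest integer k = 31.

31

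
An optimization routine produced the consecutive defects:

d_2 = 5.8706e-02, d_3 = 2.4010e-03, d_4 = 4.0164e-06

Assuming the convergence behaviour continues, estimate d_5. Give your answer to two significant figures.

1.1e-11

First estimate the order: p ≈ ln(d_4/d_3) / ln(d_3/d_2) = ln(4.0164e-06/2.4010e-03)/ln(2.4010e-03/5.8706e-02) = ln(0.0016728)/ln(0.0408987) ≈ 2.0000.
Then d_5 ≈ d_4·(d_4/d_3)^p = 4.0164e-06·(0.0016728)^2.0000 = 4.0164e-06·2.79826e-06 ≈ 1.124e-11.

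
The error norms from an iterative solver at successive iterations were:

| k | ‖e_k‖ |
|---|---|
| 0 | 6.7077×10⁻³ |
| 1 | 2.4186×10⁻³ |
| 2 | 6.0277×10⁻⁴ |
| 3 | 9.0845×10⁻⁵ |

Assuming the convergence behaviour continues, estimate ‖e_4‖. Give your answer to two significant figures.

First estimate the order: p ≈ ln(‖e_3‖/‖e_2‖) / ln(‖e_2‖/‖e_1‖) = ln(9.0845×10⁻⁵/6.0277×10⁻⁴)/ln(6.0277×10⁻⁴/2.4186×10⁻³) = ln(0.150713)/ln(0.249223) ≈ 1.3620.
Then ‖e_4‖ ≈ ‖e_3‖·(‖e_3‖/‖e_2‖)^p = 9.0845×10⁻⁵·(0.150713)^1.3620 = 9.0845×10⁻⁵·0.0759699 ≈ 6.901e-06.

6.9e-6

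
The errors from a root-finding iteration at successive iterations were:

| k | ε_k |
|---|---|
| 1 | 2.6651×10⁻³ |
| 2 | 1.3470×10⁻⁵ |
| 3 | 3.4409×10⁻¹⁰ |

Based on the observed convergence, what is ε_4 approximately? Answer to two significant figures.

2.2e-19

First estimate the order: p ≈ ln(ε_3/ε_2) / ln(ε_2/ε_1) = ln(3.4409×10⁻¹⁰/1.3470×10⁻⁵)/ln(1.3470×10⁻⁵/2.6651×10⁻³) = ln(2.55449e-05)/ln(0.00505422) ≈ 2.0000.
Then ε_4 ≈ ε_3·(ε_3/ε_2)^p = 3.4409×10⁻¹⁰·(2.55449e-05)^2.0000 = 3.4409×10⁻¹⁰·6.52542e-10 ≈ 2.245e-19.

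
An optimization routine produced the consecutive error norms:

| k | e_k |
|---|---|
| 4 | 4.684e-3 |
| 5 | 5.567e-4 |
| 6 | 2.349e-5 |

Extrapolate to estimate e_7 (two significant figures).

2.1e-7

First estimate the order: p ≈ ln(e_6/e_5) / ln(e_5/e_4) = ln(2.349e-5/5.567e-4)/ln(5.567e-4/4.684e-3) = ln(0.0421951)/ln(0.118851) ≈ 1.4862.
Then e_7 ≈ e_6·(e_6/e_5)^p = 2.349e-5·(0.0421951)^1.4862 = 2.349e-5·0.0090545 ≈ 2.127e-07.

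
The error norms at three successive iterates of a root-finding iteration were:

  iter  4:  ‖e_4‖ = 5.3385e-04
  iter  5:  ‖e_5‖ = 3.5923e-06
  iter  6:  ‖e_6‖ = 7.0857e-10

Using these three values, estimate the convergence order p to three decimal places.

p ≈ ln(‖e_6‖/‖e_5‖) / ln(‖e_5‖/‖e_4‖)
  = ln(7.0857e-10/3.5923e-06) / ln(3.5923e-06/5.3385e-04)
  = ln(0.000197247) / ln(0.00672904)
  = -8.531054 / -5.001323 ≈ 1.705759

1.706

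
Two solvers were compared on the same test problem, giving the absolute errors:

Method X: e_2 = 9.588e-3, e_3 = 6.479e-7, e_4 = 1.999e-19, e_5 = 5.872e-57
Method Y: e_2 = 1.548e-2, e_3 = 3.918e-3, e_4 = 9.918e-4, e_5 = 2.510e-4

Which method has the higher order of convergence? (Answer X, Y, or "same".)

Method X: p ≈ ln(5.872e-57/1.999e-19)/ln(1.999e-19/6.479e-7) ≈ 3.00.
Method Y: p ≈ ln(2.510e-4/9.918e-4)/ln(9.918e-4/3.918e-3) ≈ 1.00.
Method X has the higher order (≈3.0 vs ≈1.0).

X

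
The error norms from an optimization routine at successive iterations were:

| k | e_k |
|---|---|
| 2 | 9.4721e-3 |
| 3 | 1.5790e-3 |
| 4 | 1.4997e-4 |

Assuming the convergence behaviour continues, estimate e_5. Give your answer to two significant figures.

First estimate the order: p ≈ ln(e_4/e_3) / ln(e_3/e_2) = ln(1.4997e-4/1.5790e-3)/ln(1.5790e-3/9.4721e-3) = ln(0.0949778)/ln(0.1667) ≈ 1.3140.
Then e_5 ≈ e_4·(e_4/e_3)^p = 1.4997e-4·(0.0949778)^1.3140 = 1.4997e-4·0.0453519 ≈ 6.801e-06.

6.8e-6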